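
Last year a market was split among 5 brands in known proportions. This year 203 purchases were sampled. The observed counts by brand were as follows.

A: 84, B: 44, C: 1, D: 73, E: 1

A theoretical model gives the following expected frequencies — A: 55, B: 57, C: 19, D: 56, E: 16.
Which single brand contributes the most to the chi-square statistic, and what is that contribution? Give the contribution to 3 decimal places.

C, 17.053

χ² = (84−55)²/55 + (44−57)²/57 + (1−19)²/19 + (73−56)²/56 + (1−16)²/16
   = 15.2909 + 2.9649 + 17.0526 + 5.1607 + 14.0625
The largest term is for C: 17.053.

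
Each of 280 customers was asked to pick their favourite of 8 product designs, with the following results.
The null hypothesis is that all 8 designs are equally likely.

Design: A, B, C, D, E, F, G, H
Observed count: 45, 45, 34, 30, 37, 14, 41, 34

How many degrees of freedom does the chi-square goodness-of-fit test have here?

There are k = 8 categories and no parameters were estimated from the data, so df = 8 − 1 = 7.

7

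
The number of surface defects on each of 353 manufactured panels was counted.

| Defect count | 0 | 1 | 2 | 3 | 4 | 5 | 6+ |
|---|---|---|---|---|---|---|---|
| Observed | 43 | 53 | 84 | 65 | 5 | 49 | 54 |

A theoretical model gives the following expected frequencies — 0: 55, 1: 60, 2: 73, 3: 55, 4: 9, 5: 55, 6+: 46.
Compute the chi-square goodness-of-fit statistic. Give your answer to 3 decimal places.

10.734

χ² = (43−55)²/55 + (53−60)²/60 + (84−73)²/73 + (65−55)²/55 + (5−9)²/9 + (49−55)²/55 + (54−46)²/46
   = 2.6182 + 0.8167 + 1.6575 + 1.8182 + 1.7778 + 0.6545 + 1.3913
Sum = 10.734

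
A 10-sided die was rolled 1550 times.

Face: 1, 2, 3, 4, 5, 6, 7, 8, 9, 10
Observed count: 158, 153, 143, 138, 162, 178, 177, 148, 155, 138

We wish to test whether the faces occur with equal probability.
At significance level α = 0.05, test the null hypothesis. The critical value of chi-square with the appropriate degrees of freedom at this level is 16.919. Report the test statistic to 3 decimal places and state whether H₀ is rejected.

Expected count for each of the 10 categories: 1550/10 = 155.
χ² = (158−155)²/155 + (153−155)²/155 + (143−155)²/155 + (138−155)²/155 + (162−155)²/155 + (178−155)²/155 + (177−155)²/155 + (148−155)²/155 + (155−155)²/155 + (138−155)²/155
   = 0.0581 + 0.0258 + 0.9290 + 1.8645 + 0.3161 + 3.4129 + 3.1226 + 0.3161 + 0.0000 + 1.8645
Sum = 11.910
df = 9. Since 11.910 < 16.919, we do not reject H₀.

11.910; do not reject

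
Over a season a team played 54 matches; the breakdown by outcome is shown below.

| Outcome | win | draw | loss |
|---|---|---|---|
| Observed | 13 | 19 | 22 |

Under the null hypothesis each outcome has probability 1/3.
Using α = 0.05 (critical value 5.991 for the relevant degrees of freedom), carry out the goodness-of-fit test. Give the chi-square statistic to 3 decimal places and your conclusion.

Expected count for each of the 3 categories: 54/3 = 18.
cat         O        E   (O−E)²/E
win        13       18     1.3889
draw       19       18     0.0556
loss       22       18     0.8889
Sum = 2.333
df = 2. Since 2.333 < 5.991, we do not reject H₀.

2.333; do not reject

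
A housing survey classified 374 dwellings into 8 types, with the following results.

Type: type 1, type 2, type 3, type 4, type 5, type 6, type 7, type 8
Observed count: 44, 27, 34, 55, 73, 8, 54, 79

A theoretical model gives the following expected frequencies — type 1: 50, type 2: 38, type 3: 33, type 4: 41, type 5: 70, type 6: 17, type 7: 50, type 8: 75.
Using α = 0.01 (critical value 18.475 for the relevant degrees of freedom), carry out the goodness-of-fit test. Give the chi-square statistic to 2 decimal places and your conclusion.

χ² = (44−50)²/50 + (27−38)²/38 + (34−33)²/33 + (55−41)²/41 + (73−70)²/70 + (8−17)²/17 + (54−50)²/50 + (79−75)²/75
   = 0.720 + 3.184 + 0.030 + 4.780 + 0.129 + 4.765 + 0.320 + 0.213
Sum = 14.14
df = 7. Since 14.14 < 18.475, we do not reject H₀.

14.14; do not reject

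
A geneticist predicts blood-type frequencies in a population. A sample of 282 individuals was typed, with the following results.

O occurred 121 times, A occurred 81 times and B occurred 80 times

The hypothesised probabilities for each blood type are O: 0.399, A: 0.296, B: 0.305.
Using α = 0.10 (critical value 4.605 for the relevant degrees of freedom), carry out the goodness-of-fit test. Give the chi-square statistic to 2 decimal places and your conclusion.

Expected counts E_i = n·p_i: 282×0.399 = 112.518, 282×0.296 = 83.472, 282×0.305 = 86.01.
cat         O        E   (O−E)²/E
O         121  112.518      0.639
A          81   83.472      0.073
B          80    86.01      0.420
Sum = 1.13
df = 2. Since 1.13 < 4.605, we do not reject H₀.

1.13; do not reject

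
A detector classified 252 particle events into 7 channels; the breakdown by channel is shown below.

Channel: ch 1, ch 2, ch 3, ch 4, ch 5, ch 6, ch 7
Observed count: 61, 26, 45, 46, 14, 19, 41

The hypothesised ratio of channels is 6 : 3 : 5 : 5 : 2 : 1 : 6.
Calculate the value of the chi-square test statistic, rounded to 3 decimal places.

16.096

Ratio total = 28. Expected counts: 252×6/28 = 54, 252×3/28 = 27, 252×5/28 = 45, 252×5/28 = 45, 252×2/28 = 18, 252×1/28 = 9, 252×6/28 = 54.
ch 1: (61 − 54)²/54 = 49/54 = 0.9074
ch 2: (26 − 27)²/27 = 1/27 = 0.0370
ch 3: (45 − 45)²/45 = 0/45 = 0.0000
ch 4: (46 − 45)²/45 = 1/45 = 0.0222
ch 5: (14 − 18)²/18 = 16/18 = 0.8889
ch 6: (19 − 9)²/9 = 100/9 = 11.1111
ch 7: (41 − 54)²/54 = 169/54 = 3.1296
Sum = 16.096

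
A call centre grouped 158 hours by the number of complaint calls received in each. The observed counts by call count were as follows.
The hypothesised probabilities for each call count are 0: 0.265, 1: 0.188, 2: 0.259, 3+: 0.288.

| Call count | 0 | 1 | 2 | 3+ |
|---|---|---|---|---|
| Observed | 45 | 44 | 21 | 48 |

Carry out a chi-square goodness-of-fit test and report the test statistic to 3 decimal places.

16.950

Expected counts E_i = n·p_i: 158×0.265 = 41.87, 158×0.188 = 29.704, 158×0.259 = 40.922, 158×0.288 = 45.504.
0: (45 − 41.87)²/41.87 = 9.7969/41.87 = 0.2340
1: (44 − 29.704)²/29.704 = 204.375616/29.704 = 6.8804
2: (21 − 40.922)²/40.922 = 396.886084/40.922 = 9.6986
3+: (48 − 45.504)²/45.504 = 6.230016/45.504 = 0.1369
Sum = 16.950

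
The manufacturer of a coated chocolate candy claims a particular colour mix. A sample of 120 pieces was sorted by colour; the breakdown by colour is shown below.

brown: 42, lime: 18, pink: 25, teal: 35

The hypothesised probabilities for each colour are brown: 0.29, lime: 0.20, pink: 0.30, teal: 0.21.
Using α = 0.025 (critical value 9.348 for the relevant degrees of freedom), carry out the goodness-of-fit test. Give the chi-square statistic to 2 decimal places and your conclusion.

10.16; reject

Expected counts E_i = n·p_i: 120×0.29 = 34.8, 120×0.20 = 24, 120×0.30 = 36, 120×0.21 = 25.2.
χ² = (42−34.8)²/34.8 + (18−24)²/24 + (25−36)²/36 + (35−25.2)²/25.2
   = 1.490 + 1.500 + 3.361 + 3.811
Sum = 10.16
df = 3. Since 10.16 > 9.348, we reject H₀.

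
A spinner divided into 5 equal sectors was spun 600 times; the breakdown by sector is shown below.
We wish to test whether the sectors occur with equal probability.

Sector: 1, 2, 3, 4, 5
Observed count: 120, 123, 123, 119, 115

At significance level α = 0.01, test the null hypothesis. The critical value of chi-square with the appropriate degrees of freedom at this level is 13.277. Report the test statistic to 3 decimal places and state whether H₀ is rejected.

Under H₀ each category has probability 1/5, so each expected count is 600/5 = 120.
cat         O        E   (O−E)²/E
1         120      120     0.0000
2         123      120     0.0750
3         123      120     0.0750
4         119      120     0.0083
5         115      120     0.2083
Sum = 0.367
df = 4. Since 0.367 < 13.277, we do not reject H₀.

0.367; do not reject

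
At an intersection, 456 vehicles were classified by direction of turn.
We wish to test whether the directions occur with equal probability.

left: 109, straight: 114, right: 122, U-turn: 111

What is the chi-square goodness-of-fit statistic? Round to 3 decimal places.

Under H₀ each category has probability 1/4, so each expected count is 456/4 = 114.
cat           O        E   (O−E)²/E
left        109      114     0.2193
straight    114      114     0.0000
right       122      114     0.5614
U-turn      111      114     0.0789
Sum = 0.860

0.860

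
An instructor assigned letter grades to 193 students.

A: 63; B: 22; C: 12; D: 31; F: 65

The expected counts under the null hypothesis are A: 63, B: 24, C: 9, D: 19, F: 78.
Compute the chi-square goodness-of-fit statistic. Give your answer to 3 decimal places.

χ² = (63−63)²/63 + (22−24)²/24 + (12−9)²/9 + (31−19)²/19 + (65−78)²/78
   = 0.0000 + 0.1667 + 1.0000 + 7.5789 + 2.1667
Sum = 10.912

10.912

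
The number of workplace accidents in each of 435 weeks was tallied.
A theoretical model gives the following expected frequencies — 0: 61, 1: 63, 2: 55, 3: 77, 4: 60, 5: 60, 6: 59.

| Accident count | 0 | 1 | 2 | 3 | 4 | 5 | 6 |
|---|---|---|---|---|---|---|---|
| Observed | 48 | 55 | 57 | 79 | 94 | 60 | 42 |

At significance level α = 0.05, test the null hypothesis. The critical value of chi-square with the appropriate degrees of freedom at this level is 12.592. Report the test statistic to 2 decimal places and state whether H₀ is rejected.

cat         O        E   (O−E)²/E
0          48       61      2.770
1          55       63      1.016
2          57       55      0.073
3          79       77      0.052
4          94       60     19.267
5          60       60      0.000
6          42       59      4.898
Sum = 28.08
df = 6. Since 28.08 > 12.592, we reject H₀.

28.08; reject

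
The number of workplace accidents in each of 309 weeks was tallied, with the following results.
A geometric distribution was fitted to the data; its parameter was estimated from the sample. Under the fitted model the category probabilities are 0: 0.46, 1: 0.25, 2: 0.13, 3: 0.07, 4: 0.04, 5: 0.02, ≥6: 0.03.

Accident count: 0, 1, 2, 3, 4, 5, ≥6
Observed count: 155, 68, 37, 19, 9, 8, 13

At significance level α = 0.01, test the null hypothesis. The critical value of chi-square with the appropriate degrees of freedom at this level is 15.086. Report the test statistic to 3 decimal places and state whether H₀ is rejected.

Expected counts E_i = n·p_i: 309×0.46 = 142.14, 309×0.25 = 77.25, 309×0.13 = 40.17, 309×0.07 = 21.63, 309×0.04 = 12.36, 309×0.02 = 6.18, 309×0.03 = 9.27.
cat         O        E   (O−E)²/E
0         155   142.14     1.1635
1          68    77.25     1.1076
2          37    40.17     0.2502
3          19    21.63     0.3198
4           9    12.36     0.9134
5           8     6.18     0.5360
≥6         13     9.27     1.5009
Sum = 5.791
df = 5. Since 5.791 < 15.086, we do not reject H₀.

5.791; do not reject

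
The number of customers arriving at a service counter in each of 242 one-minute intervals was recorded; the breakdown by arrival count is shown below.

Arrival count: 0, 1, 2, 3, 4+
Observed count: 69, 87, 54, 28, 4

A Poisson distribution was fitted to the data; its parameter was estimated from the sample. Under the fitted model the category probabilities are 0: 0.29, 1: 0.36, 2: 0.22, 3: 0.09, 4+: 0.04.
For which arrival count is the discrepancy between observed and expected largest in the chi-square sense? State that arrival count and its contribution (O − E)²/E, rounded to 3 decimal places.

4+, 3.333

Expected counts E_i = n·p_i: 242×0.29 = 70.18, 242×0.36 = 87.12, 242×0.22 = 53.24, 242×0.09 = 21.78, 242×0.04 = 9.68.
χ² = (69−70.18)²/70.18 + (87−87.12)²/87.12 + (54−53.24)²/53.24 + (28−21.78)²/21.78 + (4−9.68)²/9.68
   = 0.0198 + 0.0002 + 0.0108 + 1.7763 + 3.3329
The largest term is for 4+: 3.333.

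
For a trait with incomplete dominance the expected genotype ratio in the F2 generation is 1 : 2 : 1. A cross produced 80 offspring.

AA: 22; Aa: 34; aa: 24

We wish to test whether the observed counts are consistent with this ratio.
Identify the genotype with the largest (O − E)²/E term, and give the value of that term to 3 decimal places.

Ratio total = 4. Expected counts: 80×1/4 = 20, 80×2/4 = 40, 80×1/4 = 20.
cat         O        E   (O−E)²/E
AA         22       20     0.2000
Aa         34       40     0.9000
aa         24       20     0.8000
The largest term is for Aa: 0.900.

Aa, 0.900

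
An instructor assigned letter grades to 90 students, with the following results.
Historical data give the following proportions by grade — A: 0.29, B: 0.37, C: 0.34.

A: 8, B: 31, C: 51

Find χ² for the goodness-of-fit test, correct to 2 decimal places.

26.31

Expected counts E_i = n·p_i: 90×0.29 = 26.1, 90×0.37 = 33.3, 90×0.34 = 30.6.
χ² = (8−26.1)²/26.1 + (31−33.3)²/33.3 + (51−30.6)²/30.6
   = 12.552 + 0.159 + 13.600
Sum = 26.31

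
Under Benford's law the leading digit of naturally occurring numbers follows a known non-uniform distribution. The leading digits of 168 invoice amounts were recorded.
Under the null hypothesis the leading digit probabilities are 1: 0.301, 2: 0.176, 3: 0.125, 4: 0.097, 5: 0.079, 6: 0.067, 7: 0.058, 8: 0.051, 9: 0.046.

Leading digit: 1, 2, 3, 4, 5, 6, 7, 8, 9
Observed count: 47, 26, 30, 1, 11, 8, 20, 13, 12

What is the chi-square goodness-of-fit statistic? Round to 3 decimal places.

Expected counts E_i = n·p_i: 168×0.301 = 50.568, 168×0.176 = 29.568, 168×0.125 = 21, 168×0.097 = 16.296, 168×0.079 = 13.272, 168×0.067 = 11.256, 168×0.058 = 9.744, 168×0.051 = 8.568, 168×0.046 = 7.728.
χ² = (47−50.568)²/50.568 + (26−29.568)²/29.568 + (30−21)²/21 + (1−16.296)²/16.296 + (11−13.272)²/13.272 + (8−11.256)²/11.256 + (20−9.744)²/9.744 + (13−8.568)²/8.568 + (12−7.728)²/7.728
   = 0.2518 + 0.4306 + 3.8571 + 14.3574 + 0.3889 + 0.9419 + 10.7949 + 2.2926 + 2.3615
Sum = 35.677

35.677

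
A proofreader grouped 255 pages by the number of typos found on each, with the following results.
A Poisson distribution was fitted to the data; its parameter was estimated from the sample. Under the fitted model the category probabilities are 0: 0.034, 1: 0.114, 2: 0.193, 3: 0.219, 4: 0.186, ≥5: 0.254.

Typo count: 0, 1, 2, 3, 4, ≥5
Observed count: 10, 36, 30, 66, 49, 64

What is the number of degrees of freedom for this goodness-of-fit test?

There are k = 6 categories and 1 parameter estimated from the data, so df = 6 − 1 − 1 = 4.

4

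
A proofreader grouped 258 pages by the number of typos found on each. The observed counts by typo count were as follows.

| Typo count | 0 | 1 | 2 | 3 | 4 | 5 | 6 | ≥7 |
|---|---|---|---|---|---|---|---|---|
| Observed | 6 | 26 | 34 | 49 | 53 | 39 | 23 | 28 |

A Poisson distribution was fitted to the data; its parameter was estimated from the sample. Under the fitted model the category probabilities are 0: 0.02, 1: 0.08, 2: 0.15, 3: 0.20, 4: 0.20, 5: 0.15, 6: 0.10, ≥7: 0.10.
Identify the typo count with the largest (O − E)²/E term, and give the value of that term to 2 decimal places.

Expected counts E_i = n·p_i: 258×0.02 = 5.16, 258×0.08 = 20.64, 258×0.15 = 38.7, 258×0.20 = 51.6, 258×0.20 = 51.6, 258×0.15 = 38.7, 258×0.10 = 25.8, 258×0.10 = 25.8.
χ² = (6−5.16)²/5.16 + (26−20.64)²/20.64 + (34−38.7)²/38.7 + (49−51.6)²/51.6 + (53−51.6)²/51.6 + (39−38.7)²/38.7 + (23−25.8)²/25.8 + (28−25.8)²/25.8
   = 0.137 + 1.392 + 0.571 + 0.131 + 0.038 + 0.002 + 0.304 + 0.188
The largest term is for 1: 1.39.

1, 1.39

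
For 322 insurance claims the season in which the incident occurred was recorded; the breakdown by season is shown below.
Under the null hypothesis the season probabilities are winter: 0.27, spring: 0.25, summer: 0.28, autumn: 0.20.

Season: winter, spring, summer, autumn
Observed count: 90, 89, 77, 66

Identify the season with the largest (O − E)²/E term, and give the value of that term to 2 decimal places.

summer, 1.92

Expected counts E_i = n·p_i: 322×0.27 = 86.94, 322×0.25 = 80.5, 322×0.28 = 90.16, 322×0.20 = 64.4.
cat         O        E   (O−E)²/E
winter     90    86.94      0.108
spring     89     80.5      0.898
summer     77    90.16      1.921
autumn     66     64.4      0.040
The largest term is for summer: 1.92.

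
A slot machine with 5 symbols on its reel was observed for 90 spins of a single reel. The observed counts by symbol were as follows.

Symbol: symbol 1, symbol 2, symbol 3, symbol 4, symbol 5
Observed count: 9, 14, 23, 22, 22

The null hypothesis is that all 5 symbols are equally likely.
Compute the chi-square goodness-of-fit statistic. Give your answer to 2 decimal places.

8.56

Expected count for each of the 5 categories: 90/5 = 18.
symbol 1: (9 − 18)²/18 = 81/18 = 4.500
symbol 2: (14 − 18)²/18 = 16/18 = 0.889
symbol 3: (23 − 18)²/18 = 25/18 = 1.389
symbol 4: (22 − 18)²/18 = 16/18 = 0.889
symbol 5: (22 − 18)²/18 = 16/18 = 0.889
Sum = 8.56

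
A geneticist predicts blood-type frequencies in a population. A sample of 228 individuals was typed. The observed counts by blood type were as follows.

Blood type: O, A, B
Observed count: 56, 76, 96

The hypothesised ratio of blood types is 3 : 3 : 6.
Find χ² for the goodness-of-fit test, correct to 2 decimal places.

Ratio total = 12. Expected counts: 228×3/12 = 57, 228×3/12 = 57, 228×6/12 = 114.
χ² = (56−57)²/57 + (76−57)²/57 + (96−114)²/114
   = 0.018 + 6.333 + 2.842
Sum = 9.19

9.19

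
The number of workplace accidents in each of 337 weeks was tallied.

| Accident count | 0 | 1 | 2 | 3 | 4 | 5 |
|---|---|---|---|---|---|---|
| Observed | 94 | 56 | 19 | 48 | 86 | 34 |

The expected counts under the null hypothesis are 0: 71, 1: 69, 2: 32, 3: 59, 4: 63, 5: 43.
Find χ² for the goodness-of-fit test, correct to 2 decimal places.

χ² = (94−71)²/71 + (56−69)²/69 + (19−32)²/32 + (48−59)²/59 + (86−63)²/63 + (34−43)²/43
   = 7.451 + 2.449 + 5.281 + 2.051 + 8.397 + 1.884
Sum = 27.51

27.51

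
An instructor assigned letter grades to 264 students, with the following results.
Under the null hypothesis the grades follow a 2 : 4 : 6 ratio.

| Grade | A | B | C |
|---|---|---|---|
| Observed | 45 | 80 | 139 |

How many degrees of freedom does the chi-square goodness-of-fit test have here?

There are k = 3 categories and no parameters were estimated from the data, so df = 3 − 1 = 2.

2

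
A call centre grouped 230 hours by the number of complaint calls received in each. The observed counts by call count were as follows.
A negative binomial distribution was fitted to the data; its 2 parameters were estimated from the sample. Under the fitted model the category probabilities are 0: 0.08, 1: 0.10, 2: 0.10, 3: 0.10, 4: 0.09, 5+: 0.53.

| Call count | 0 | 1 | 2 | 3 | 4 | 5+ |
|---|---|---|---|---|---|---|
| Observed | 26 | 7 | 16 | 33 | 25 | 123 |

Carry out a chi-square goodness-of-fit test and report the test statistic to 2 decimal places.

21.65

Expected counts E_i = n·p_i: 230×0.08 = 18.4, 230×0.10 = 23, 230×0.10 = 23, 230×0.10 = 23, 230×0.09 = 20.7, 230×0.53 = 121.9.
χ² = (26−18.4)²/18.4 + (7−23)²/23 + (16−23)²/23 + (33−23)²/23 + (25−20.7)²/20.7 + (123−121.9)²/121.9
   = 3.139 + 11.130 + 2.130 + 4.348 + 0.893 + 0.010
Sum = 21.65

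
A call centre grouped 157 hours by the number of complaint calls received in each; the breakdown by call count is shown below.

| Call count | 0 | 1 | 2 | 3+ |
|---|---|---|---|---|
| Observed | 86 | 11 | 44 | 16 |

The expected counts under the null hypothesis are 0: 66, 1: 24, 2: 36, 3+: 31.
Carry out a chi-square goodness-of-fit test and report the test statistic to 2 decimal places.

22.14

0: (86 − 66)²/66 = 400/66 = 6.061
1: (11 − 24)²/24 = 169/24 = 7.042
2: (44 − 36)²/36 = 64/36 = 1.778
3+: (16 − 31)²/31 = 225/31 = 7.258
Sum = 22.14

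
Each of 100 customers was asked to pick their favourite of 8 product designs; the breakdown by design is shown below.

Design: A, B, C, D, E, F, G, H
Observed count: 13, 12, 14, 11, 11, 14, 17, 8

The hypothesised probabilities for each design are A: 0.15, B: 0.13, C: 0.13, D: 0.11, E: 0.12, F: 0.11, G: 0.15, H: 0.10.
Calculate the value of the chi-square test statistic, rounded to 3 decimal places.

1.989

Expected counts E_i = n·p_i: 100×0.15 = 15, 100×0.13 = 13, 100×0.13 = 13, 100×0.11 = 11, 100×0.12 = 12, 100×0.11 = 11, 100×0.15 = 15, 100×0.10 = 10.
A: (13 − 15)²/15 = 4/15 = 0.2667
B: (12 − 13)²/13 = 1/13 = 0.0769
C: (14 − 13)²/13 = 1/13 = 0.0769
D: (11 − 11)²/11 = 0/11 = 0.0000
E: (11 − 12)²/12 = 1/12 = 0.0833
F: (14 − 11)²/11 = 9/11 = 0.8182
G: (17 − 15)²/15 = 4/15 = 0.2667
H: (8 − 10)²/10 = 4/10 = 0.4000
Sum = 1.989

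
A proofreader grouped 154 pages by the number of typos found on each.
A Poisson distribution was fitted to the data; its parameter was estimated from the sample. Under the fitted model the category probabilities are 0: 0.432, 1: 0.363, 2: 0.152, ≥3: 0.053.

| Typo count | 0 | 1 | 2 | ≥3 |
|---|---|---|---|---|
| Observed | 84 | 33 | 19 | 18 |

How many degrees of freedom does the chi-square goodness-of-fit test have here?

There are k = 4 categories and 1 parameter estimated from the data, so df = 4 − 1 − 1 = 2.

2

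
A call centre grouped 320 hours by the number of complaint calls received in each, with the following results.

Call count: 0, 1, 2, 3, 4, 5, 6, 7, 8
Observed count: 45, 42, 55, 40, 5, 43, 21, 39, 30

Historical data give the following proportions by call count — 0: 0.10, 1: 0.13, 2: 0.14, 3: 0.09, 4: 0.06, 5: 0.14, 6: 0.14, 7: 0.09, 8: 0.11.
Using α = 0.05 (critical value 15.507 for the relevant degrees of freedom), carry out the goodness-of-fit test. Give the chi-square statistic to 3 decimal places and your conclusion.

Expected counts E_i = n·p_i: 320×0.10 = 32, 320×0.13 = 41.6, 320×0.14 = 44.8, 320×0.09 = 28.8, 320×0.06 = 19.2, 320×0.14 = 44.8, 320×0.14 = 44.8, 320×0.09 = 28.8, 320×0.11 = 35.2.
0: (45 − 32)²/32 = 169/32 = 5.2813
1: (42 − 41.6)²/41.6 = 0.16/41.6 = 0.0038
2: (55 − 44.8)²/44.8 = 104.04/44.8 = 2.3223
3: (40 − 28.8)²/28.8 = 125.44/28.8 = 4.3556
4: (5 − 19.2)²/19.2 = 201.64/19.2 = 10.5021
5: (43 − 44.8)²/44.8 = 3.24/44.8 = 0.0723
6: (21 − 44.8)²/44.8 = 566.44/44.8 = 12.6438
7: (39 − 28.8)²/28.8 = 104.04/28.8 = 3.6125
8: (30 − 35.2)²/35.2 = 27.04/35.2 = 0.7682
Sum = 39.562
df = 8. Since 39.562 > 15.507, we reject H₀.

39.562; reject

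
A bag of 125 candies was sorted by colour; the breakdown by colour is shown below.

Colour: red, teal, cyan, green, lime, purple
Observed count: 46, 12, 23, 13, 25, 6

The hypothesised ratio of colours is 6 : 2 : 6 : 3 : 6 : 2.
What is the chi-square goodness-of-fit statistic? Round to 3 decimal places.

Ratio total = 25. Expected counts: 125×6/25 = 30, 125×2/25 = 10, 125×6/25 = 30, 125×3/25 = 15, 125×6/25 = 30, 125×2/25 = 10.
χ² = (46−30)²/30 + (12−10)²/10 + (23−30)²/30 + (13−15)²/15 + (25−30)²/30 + (6−10)²/10
   = 8.5333 + 0.4000 + 1.6333 + 0.2667 + 0.8333 + 1.6000
Sum = 13.267

13.267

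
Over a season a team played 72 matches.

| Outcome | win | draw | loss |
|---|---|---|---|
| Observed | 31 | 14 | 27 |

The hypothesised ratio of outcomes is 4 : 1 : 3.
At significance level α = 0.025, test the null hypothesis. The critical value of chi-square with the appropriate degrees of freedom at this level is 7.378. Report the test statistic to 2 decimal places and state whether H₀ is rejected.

3.47; do not reject

Ratio total = 8. Expected counts: 72×4/8 = 36, 72×1/8 = 9, 72×3/8 = 27.
χ² = (31−36)²/36 + (14−9)²/9 + (27−27)²/27
   = 0.694 + 2.778 + 0.000
Sum = 3.47
df = 2. Since 3.47 < 7.378, we do not reject H₀.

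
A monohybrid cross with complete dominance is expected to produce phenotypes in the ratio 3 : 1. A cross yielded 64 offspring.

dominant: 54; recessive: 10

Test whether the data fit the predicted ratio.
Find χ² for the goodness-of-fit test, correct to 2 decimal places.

3.00

Ratio total = 4. Expected counts: 64×3/4 = 48, 64×1/4 = 16.
χ² = (54−48)²/48 + (10−16)²/16
   = 0.750 + 2.250
Sum = 3.00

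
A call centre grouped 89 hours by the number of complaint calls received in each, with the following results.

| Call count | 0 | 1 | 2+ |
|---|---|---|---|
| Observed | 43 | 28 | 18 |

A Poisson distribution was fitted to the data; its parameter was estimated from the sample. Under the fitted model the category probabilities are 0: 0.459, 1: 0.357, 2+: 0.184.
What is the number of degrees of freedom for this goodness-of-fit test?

1

There are k = 3 categories and 1 parameter estimated from the data, so df = 3 − 1 − 1 = 1.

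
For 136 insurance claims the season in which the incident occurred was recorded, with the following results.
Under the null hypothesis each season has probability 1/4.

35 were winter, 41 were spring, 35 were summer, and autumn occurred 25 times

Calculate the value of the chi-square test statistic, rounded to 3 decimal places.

Under H₀ each category has probability 1/4, so each expected count is 136/4 = 34.
χ² = (35−34)²/34 + (41−34)²/34 + (35−34)²/34 + (25−34)²/34
   = 0.0294 + 1.4412 + 0.0294 + 2.3824
Sum = 3.882

3.882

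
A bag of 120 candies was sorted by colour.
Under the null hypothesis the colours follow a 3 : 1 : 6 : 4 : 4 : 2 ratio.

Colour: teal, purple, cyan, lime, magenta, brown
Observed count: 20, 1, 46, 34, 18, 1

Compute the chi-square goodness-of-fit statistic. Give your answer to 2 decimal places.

22.92

Ratio total = 20. Expected counts: 120×3/20 = 18, 120×1/20 = 6, 120×6/20 = 36, 120×4/20 = 24, 120×4/20 = 24, 120×2/20 = 12.
χ² = (20−18)²/18 + (1−6)²/6 + (46−36)²/36 + (34−24)²/24 + (18−24)²/24 + (1−12)²/12
   = 0.222 + 4.167 + 2.778 + 4.167 + 1.500 + 10.083
Sum = 22.92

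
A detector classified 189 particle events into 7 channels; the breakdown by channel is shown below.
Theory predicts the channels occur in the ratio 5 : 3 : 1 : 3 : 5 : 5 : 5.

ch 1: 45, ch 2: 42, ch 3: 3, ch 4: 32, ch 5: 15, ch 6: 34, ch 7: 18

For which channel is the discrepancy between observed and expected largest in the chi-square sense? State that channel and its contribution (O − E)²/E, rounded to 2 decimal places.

Ratio total = 27. Expected counts: 189×5/27 = 35, 189×3/27 = 21, 189×1/27 = 7, 189×3/27 = 21, 189×5/27 = 35, 189×5/27 = 35, 189×5/27 = 35.
cat         O        E   (O−E)²/E
ch 1       45       35      2.857
ch 2       42       21     21.000
ch 3        3        7      2.286
ch 4       32       21      5.762
ch 5       15       35     11.429
ch 6       34       35      0.029
ch 7       18       35      8.257
The largest term is for ch 2: 21.00.

ch 2, 21.00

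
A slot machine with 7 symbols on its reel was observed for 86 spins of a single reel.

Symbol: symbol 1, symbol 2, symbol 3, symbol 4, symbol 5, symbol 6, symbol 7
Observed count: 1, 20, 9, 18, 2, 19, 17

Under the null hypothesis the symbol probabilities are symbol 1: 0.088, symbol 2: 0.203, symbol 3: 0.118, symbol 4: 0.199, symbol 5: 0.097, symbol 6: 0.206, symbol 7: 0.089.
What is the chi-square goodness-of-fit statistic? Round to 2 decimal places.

Expected counts E_i = n·p_i: 86×0.088 = 7.568, 86×0.203 = 17.458, 86×0.118 = 10.148, 86×0.199 = 17.114, 86×0.097 = 8.342, 86×0.206 = 17.716, 86×0.089 = 7.654.
χ² = (1−7.568)²/7.568 + (20−17.458)²/17.458 + (9−10.148)²/10.148 + (18−17.114)²/17.114 + (2−8.342)²/8.342 + (19−17.716)²/17.716 + (17−7.654)²/7.654
   = 5.700 + 0.370 + 0.130 + 0.046 + 4.822 + 0.093 + 11.412
Sum = 22.57

22.57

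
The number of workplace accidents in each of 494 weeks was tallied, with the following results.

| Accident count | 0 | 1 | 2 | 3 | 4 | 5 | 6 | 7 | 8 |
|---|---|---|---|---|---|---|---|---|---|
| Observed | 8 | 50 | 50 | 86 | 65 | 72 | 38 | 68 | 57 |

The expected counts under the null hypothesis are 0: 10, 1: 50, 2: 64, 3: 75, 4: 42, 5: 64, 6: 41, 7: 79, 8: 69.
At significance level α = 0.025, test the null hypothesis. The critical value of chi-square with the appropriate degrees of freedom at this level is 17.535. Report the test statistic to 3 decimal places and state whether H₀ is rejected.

cat         O        E   (O−E)²/E
0           8       10     0.4000
1          50       50     0.0000
2          50       64     3.0625
3          86       75     1.6133
4          65       42    12.5952
5          72       64     1.0000
6          38       41     0.2195
7          68       79     1.5316
8          57       69     2.0870
Sum = 22.509
df = 8. Since 22.509 > 17.535, we reject H₀.

22.509; reject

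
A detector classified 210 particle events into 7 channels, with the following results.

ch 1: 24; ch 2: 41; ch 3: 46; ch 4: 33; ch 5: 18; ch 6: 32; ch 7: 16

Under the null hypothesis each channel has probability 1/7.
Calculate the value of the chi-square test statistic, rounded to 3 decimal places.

25.533

Under H₀ each category has probability 1/7, so each expected count is 210/7 = 30.
χ² = (24−30)²/30 + (41−30)²/30 + (46−30)²/30 + (33−30)²/30 + (18−30)²/30 + (32−30)²/30 + (16−30)²/30
   = 1.2000 + 4.0333 + 8.5333 + 0.3000 + 4.8000 + 0.1333 + 6.5333
Sum = 25.533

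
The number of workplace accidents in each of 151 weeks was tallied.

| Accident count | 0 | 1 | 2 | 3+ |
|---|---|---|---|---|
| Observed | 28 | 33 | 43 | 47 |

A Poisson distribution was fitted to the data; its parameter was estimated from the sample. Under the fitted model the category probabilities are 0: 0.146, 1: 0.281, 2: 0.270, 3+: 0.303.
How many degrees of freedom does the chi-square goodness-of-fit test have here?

2

There are k = 4 categories and 1 parameter estimated from the data, so df = 4 − 1 − 1 = 2.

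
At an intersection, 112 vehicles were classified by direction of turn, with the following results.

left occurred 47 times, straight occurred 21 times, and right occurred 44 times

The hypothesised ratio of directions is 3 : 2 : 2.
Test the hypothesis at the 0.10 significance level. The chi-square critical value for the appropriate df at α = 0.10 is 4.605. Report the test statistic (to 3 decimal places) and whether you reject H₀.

8.302; reject

Ratio total = 7. Expected counts: 112×3/7 = 48, 112×2/7 = 32, 112×2/7 = 32.
cat           O        E   (O−E)²/E
left         47       48     0.0208
straight     21       32     3.7813
right        44       32     4.5000
Sum = 8.302
df = 2. Since 8.302 > 4.605, we reject H₀.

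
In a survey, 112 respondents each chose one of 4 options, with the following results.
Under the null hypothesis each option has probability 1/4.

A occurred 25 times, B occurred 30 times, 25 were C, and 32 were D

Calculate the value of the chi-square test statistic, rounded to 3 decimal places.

Under H₀ each category has probability 1/4, so each expected count is 112/4 = 28.
A: (25 − 28)²/28 = 9/28 = 0.3214
B: (30 − 28)²/28 = 4/28 = 0.1429
C: (25 − 28)²/28 = 9/28 = 0.3214
D: (32 − 28)²/28 = 16/28 = 0.5714
Sum = 1.357

1.357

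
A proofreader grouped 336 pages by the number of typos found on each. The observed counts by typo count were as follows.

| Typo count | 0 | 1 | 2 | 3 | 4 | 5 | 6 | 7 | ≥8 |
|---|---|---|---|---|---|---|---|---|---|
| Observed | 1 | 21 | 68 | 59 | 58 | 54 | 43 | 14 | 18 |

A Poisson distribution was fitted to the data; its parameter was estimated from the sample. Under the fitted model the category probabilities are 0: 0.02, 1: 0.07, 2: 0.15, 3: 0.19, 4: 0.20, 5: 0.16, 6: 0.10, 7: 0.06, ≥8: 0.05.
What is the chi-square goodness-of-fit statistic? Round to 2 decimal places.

Expected counts E_i = n·p_i: 336×0.02 = 6.72, 336×0.07 = 23.52, 336×0.15 = 50.4, 336×0.19 = 63.84, 336×0.20 = 67.2, 336×0.16 = 53.76, 336×0.10 = 33.6, 336×0.06 = 20.16, 336×0.05 = 16.8.
cat         O        E   (O−E)²/E
0           1     6.72      4.869
1          21    23.52      0.270
2          68     50.4      6.146
3          59    63.84      0.367
4          58     67.2      1.260
5          54    53.76      0.001
6          43     33.6      2.630
7          14    20.16      1.882
≥8         18     16.8      0.086
Sum = 17.51

17.51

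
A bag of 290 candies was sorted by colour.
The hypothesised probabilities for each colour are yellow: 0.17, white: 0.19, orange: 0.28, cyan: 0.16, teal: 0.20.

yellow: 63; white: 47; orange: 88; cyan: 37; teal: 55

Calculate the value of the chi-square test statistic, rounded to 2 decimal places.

Expected counts E_i = n·p_i: 290×0.17 = 49.3, 290×0.19 = 55.1, 290×0.28 = 81.2, 290×0.16 = 46.4, 290×0.20 = 58.
χ² = (63−49.3)²/49.3 + (47−55.1)²/55.1 + (88−81.2)²/81.2 + (37−46.4)²/46.4 + (55−58)²/58
   = 3.807 + 1.191 + 0.569 + 1.904 + 0.155
Sum = 7.63

7.63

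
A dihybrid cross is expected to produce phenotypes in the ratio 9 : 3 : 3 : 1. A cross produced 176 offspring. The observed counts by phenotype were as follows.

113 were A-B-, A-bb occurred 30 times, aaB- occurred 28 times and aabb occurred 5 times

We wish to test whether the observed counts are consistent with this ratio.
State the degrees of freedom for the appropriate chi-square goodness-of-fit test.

3

There are k = 4 categories and no parameters were estimated from the data, so df = 4 − 1 = 3.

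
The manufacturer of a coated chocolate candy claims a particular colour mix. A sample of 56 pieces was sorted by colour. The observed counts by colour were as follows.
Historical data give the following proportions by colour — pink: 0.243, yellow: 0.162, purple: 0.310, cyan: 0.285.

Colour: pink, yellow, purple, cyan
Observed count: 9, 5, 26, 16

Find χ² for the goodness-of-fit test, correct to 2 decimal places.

Expected counts E_i = n·p_i: 56×0.243 = 13.608, 56×0.162 = 9.072, 56×0.310 = 17.36, 56×0.285 = 15.96.
pink: (9 − 13.608)²/13.608 = 21.233664/13.608 = 1.560
yellow: (5 − 9.072)²/9.072 = 16.581184/9.072 = 1.828
purple: (26 − 17.36)²/17.36 = 74.6496/17.36 = 4.300
cyan: (16 − 15.96)²/15.96 = 0.0016/15.96 = 0.000
Sum = 7.69

7.69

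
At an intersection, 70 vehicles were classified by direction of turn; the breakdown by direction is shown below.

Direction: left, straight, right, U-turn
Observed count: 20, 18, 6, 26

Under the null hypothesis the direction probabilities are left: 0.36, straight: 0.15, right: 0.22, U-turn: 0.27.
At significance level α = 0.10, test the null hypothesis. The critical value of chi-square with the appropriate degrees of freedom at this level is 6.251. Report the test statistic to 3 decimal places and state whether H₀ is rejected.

14.835; reject

Expected counts E_i = n·p_i: 70×0.36 = 25.2, 70×0.15 = 10.5, 70×0.22 = 15.4, 70×0.27 = 18.9.
χ² = (20−25.2)²/25.2 + (18−10.5)²/10.5 + (6−15.4)²/15.4 + (26−18.9)²/18.9
   = 1.0730 + 5.3571 + 5.7377 + 2.6672
Sum = 14.835
df = 3. Since 14.835 > 6.251, we reject H₀.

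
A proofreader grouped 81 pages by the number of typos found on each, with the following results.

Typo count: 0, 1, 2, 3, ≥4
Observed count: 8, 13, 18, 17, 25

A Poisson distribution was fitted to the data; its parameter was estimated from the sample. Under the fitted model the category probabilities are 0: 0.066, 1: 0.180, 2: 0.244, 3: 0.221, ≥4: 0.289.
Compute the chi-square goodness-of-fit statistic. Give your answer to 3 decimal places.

Expected counts E_i = n·p_i: 81×0.066 = 5.346, 81×0.180 = 14.58, 81×0.244 = 19.764, 81×0.221 = 17.901, 81×0.289 = 23.409.
0: (8 − 5.346)²/5.346 = 7.043716/5.346 = 1.3176
1: (13 − 14.58)²/14.58 = 2.4964/14.58 = 0.1712
2: (18 − 19.764)²/19.764 = 3.111696/19.764 = 0.1574
3: (17 − 17.901)²/17.901 = 0.811801/17.901 = 0.0453
≥4: (25 − 23.409)²/23.409 = 2.531281/23.409 = 0.1081
Sum = 1.800

1.800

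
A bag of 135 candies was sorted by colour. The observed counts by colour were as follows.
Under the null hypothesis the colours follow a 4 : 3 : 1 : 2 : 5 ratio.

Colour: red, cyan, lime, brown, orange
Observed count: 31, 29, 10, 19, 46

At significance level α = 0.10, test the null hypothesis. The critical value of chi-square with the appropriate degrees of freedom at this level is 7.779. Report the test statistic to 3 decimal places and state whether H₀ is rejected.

Ratio total = 15. Expected counts: 135×4/15 = 36, 135×3/15 = 27, 135×1/15 = 9, 135×2/15 = 18, 135×5/15 = 45.
red: (31 − 36)²/36 = 25/36 = 0.6944
cyan: (29 − 27)²/27 = 4/27 = 0.1481
lime: (10 − 9)²/9 = 1/9 = 0.1111
brown: (19 − 18)²/18 = 1/18 = 0.0556
orange: (46 − 45)²/45 = 1/45 = 0.0222
Sum = 1.031
df = 4. Since 1.031 < 7.779, we do not reject H₀.

1.031; do not reject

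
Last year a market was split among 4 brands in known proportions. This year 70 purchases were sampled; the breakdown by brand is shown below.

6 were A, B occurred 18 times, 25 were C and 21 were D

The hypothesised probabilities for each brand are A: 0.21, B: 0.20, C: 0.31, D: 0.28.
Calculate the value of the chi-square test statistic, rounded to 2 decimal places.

6.89

Expected counts E_i = n·p_i: 70×0.21 = 14.7, 70×0.20 = 14, 70×0.31 = 21.7, 70×0.28 = 19.6.
cat         O        E   (O−E)²/E
A           6     14.7      5.149
B          18       14      1.143
C          25     21.7      0.502
D          21     19.6      0.100
Sum = 6.89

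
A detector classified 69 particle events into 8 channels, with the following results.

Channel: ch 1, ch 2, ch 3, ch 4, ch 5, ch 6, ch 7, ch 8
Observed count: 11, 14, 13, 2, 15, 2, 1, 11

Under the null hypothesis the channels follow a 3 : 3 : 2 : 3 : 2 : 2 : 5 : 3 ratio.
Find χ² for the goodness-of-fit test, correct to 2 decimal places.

46.51

Ratio total = 23. Expected counts: 69×3/23 = 9, 69×3/23 = 9, 69×2/23 = 6, 69×3/23 = 9, 69×2/23 = 6, 69×2/23 = 6, 69×5/23 = 15, 69×3/23 = 9.
cat         O        E   (O−E)²/E
ch 1       11        9      0.444
ch 2       14        9      2.778
ch 3       13        6      8.167
ch 4        2        9      5.444
ch 5       15        6     13.500
ch 6        2        6      2.667
ch 7        1       15     13.067
ch 8       11        9      0.444
Sum = 46.51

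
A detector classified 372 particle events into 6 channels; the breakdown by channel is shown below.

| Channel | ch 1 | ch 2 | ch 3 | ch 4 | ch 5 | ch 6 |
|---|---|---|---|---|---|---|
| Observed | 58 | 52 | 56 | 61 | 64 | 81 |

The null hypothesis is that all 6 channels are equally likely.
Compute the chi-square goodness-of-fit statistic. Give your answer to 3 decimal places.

Expected count for each of the 6 categories: 372/6 = 62.
ch 1: (58 − 62)²/62 = 16/62 = 0.2581
ch 2: (52 − 62)²/62 = 100/62 = 1.6129
ch 3: (56 − 62)²/62 = 36/62 = 0.5806
ch 4: (61 − 62)²/62 = 1/62 = 0.0161
ch 5: (64 − 62)²/62 = 4/62 = 0.0645
ch 6: (81 − 62)²/62 = 361/62 = 5.8226
Sum = 8.355

8.355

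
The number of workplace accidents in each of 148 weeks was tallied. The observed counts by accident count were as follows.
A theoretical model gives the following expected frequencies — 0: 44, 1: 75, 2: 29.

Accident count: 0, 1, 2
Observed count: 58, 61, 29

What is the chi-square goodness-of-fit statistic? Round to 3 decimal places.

7.068

0: (58 − 44)²/44 = 196/44 = 4.4545
1: (61 − 75)²/75 = 196/75 = 2.6133
2: (29 − 29)²/29 = 0/29 = 0.0000
Sum = 7.068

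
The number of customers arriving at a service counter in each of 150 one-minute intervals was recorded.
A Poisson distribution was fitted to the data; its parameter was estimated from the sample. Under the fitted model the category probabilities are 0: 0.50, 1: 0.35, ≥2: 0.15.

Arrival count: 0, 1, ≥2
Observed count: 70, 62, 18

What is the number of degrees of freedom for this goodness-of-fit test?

There are k = 3 categories and 1 parameter estimated from the data, so df = 3 − 1 − 1 = 1.

1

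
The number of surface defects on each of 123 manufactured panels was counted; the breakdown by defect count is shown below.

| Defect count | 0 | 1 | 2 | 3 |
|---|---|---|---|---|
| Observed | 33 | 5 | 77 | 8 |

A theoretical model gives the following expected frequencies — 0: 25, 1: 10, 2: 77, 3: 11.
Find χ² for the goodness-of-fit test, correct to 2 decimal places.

cat         O        E   (O−E)²/E
0          33       25      2.560
1           5       10      2.500
2          77       77      0.000
3           8       11      0.818
Sum = 5.88

5.88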